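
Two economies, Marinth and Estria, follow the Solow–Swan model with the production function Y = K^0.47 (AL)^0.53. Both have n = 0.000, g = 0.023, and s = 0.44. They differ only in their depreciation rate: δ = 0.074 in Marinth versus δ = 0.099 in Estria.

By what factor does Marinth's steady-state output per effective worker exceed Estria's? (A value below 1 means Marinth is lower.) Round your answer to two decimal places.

Steady-state y* = [s/(n + g + δ)]^(α/(1−α)), so the ratio is [ (s_M/(n + g + δ)_M) / (s_E/(n + g + δ)_E) ]^0.8868.
s_M/(n + g + δ)_M = 0.44/0.097 = 4.5361; s_E/(n + g + δ)_E = 0.44/0.122 = 3.6066.
Ratio = (4.5361/3.6066)^0.8868 = 1.2577^0.8868 ≈ 1.2255

y*_M / y*_E ≈ 1.23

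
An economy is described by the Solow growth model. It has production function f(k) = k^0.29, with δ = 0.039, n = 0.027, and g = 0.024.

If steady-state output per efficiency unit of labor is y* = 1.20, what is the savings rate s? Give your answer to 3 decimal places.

Steady state requires s·f(k) = (n + g + δ)·k, i.e. s·k^α = (n + g + δ)·k.
Since y* = [s/(n + g + δ)]^(α/(1−α)), we have s/(n + g + δ) = (y*)^((1−α)/α) = 1.20^2.4483 = 1.5626.
Therefore s = 1.5626 × (n + g + δ) = 1.5626 × 0.090 = 0.1406.

s ≈ 0.141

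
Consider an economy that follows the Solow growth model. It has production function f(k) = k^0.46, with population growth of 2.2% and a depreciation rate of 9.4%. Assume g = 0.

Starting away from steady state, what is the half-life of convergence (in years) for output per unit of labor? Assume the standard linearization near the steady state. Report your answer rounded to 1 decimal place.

about 11.1 years

Near the steady state the convergence rate is λ = (1 − α)(n + δ).
λ = (1 − 0.46) × 0.116 = 0.54 × 0.116 = 0.06264
Half-life = ln 2 / λ = 0.6931 / 0.06264 ≈ 11.06 years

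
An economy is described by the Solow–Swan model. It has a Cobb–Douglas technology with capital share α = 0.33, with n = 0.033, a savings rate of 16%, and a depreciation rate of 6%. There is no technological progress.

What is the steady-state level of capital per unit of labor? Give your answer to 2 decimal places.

Steady state requires s·f(k) = (n + δ)·k, i.e. s·k^α = (n + δ)·k.
Dividing both sides by k: k^(1−α) = s / (n + δ).
k^0.67 = 0.16 / (0.033 + 0.060) = 0.16 / 0.093 = 1.7204
k* = 1.7204^(1/0.67) ≈ 2.2474

k* = 2.25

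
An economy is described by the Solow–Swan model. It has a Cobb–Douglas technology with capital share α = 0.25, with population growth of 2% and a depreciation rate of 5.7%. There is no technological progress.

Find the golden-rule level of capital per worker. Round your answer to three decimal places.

The golden rule sets f'(k) = n + δ, i.e. α·k^(α−1) = n + δ.
So k^(1−α) = α / (n + δ) = 0.25 / 0.077 = 3.2468.
k_gold = 3.2468^(1/0.75) ≈ 4.8077

k_gold ≈ 4.808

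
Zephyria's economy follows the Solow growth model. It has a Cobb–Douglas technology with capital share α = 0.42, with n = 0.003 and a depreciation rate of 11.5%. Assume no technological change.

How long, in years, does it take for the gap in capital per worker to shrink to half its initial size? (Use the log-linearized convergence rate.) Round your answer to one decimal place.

t_½ ≈ 10.1 years

Near the steady state the convergence rate is λ = (1 − α)(n + δ).
λ = (1 − 0.42) × 0.118 = 0.58 × 0.118 = 0.06844
Half-life = ln 2 / λ = 0.6931 / 0.06844 ≈ 10.13 years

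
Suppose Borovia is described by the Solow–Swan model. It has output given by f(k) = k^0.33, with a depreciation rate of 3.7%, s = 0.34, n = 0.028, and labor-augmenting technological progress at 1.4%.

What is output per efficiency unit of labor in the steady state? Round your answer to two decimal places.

Steady state requires s·f(k) = (n + g + δ)·k, i.e. s·k^α = (n + g + δ)·k.
Rearranging, k^(1−α) = s / (n + g + δ).
k^0.67 = 0.34 / (0.028 + 0.014 + 0.037) = 0.34 / 0.079 = 4.3038
k* = 4.3038^(1/0.67) ≈ 8.8318
y* = (k*)^α = 8.8318^0.33 ≈ 2.0521

y* = 2.05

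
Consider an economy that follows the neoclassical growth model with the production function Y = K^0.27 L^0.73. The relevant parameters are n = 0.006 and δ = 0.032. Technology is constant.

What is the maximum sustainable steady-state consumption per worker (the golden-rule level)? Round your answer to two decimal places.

At the golden rule, f'(k) = n + δ, so α·k^(α−1) = n + δ and k_gold = (α/(n + δ))^(1/(1−α)).
k_gold = (0.27/0.038)^(1/0.73) = 7.1053^1.3699 ≈ 14.6752
c_gold = f(k_gold) − (n + δ)·k_gold = 2.0653 − 0.038×14.6752 ≈ 1.5076

c_gold ≈ 1.51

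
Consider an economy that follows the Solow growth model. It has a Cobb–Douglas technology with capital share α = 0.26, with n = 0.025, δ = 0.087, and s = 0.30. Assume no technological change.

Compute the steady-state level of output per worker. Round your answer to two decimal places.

y* = 1.41

In steady state, investment equals break-even investment: s·k^α = (n + δ)·k.
Dividing both sides by k: k^(1−α) = s / (n + δ).
k^0.74 = 0.30 / (0.025 + 0.087) = 0.30 / 0.112 = 2.6786
k* = 2.6786^(1/0.74) ≈ 3.7866
y* = (k*)^α = 3.7866^0.26 ≈ 1.4137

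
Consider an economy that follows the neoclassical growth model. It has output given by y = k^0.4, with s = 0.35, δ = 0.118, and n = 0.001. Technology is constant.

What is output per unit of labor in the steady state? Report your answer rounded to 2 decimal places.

y* ≈ 2.05

Steady state requires s·f(k) = (n + δ)·k, i.e. s·k^α = (n + δ)·k.
Rearranging, k^(1−α) = s / (n + δ).
k^0.6 = 0.35 / (0.001 + 0.118) = 0.35 / 0.119 = 2.9412
k* = 2.9412^(1/0.6) ≈ 6.0377
y* = (k*)^α = 6.0377^0.4 ≈ 2.0528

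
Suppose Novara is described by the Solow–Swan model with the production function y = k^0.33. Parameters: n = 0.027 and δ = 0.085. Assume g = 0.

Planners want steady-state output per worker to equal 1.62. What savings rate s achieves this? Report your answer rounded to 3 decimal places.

Steady state requires s·f(k) = (n + δ)·k, i.e. s·k^α = (n + δ)·k.
Since y* = [s/(n + δ)]^(α/(1−α)), we have s/(n + δ) = (y*)^((1−α)/α) = 1.62^2.0303 = 2.6630.
Therefore s = 2.6630 × (n + δ) = 2.6630 × 0.112 = 0.2983.

s ≈ 0.298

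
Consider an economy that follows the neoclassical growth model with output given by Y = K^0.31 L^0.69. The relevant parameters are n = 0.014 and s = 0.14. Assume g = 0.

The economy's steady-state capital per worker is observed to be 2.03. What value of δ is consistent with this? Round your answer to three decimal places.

δ ≈ 0.072

In steady state, investment equals break-even investment: s·k^α = (n + δ)·k.
So s / (n + δ) = (k*)^(1−α) = 2.03^0.69 = 1.6299.
Therefore n + δ = s / 1.6299 = 0.14 / 1.6299 = 0.0859, so δ = 0.0859 − 0.014 = 0.0719.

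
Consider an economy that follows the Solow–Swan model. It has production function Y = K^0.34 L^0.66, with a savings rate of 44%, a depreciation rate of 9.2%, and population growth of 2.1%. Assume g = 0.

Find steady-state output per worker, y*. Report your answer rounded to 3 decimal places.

Steady state requires s·f(k) = (n + δ)·k, i.e. s·k^α = (n + δ)·k.
Dividing both sides by k: k^(1−α) = s / (n + δ).
k^0.66 = 0.44 / (0.021 + 0.092) = 0.44 / 0.113 = 3.8938
k* = 3.8938^(1/0.66) ≈ 7.8434
y* = (k*)^α = 7.8434^0.34 ≈ 2.0143

y* ≈ 2.014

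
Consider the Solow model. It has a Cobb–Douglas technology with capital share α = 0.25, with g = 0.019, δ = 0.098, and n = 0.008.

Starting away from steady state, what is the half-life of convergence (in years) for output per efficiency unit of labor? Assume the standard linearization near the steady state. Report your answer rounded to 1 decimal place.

t_½ ≈ 7.4 years

Near the steady state the convergence rate is λ = (1 − α)(n + g + δ).
λ = (1 − 0.25) × 0.125 = 0.75 × 0.125 = 0.09375
Half-life = ln 2 / λ = 0.6931 / 0.09375 ≈ 7.39 years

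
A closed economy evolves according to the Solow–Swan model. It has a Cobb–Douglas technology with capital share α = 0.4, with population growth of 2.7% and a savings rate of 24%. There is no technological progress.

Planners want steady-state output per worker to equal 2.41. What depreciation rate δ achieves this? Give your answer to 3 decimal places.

Steady state requires s·f(k) = (n + δ)·k, i.e. s·k^α = (n + δ)·k.
Since y* = [s/(n + δ)]^(α/(1−α)), we have s/(n + δ) = (y*)^((1−α)/α) = 2.41^1.5 = 3.7413.
Therefore n + δ = s / 3.7413 = 0.24 / 3.7413 = 0.0641, so δ = 0.0641 − 0.027 = 0.0371.

δ ≈ 0.037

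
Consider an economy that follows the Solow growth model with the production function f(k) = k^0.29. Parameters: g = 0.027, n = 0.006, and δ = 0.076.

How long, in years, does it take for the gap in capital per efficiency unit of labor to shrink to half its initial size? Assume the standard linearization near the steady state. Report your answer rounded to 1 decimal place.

Near the steady state the convergence rate is λ = (1 − α)(n + g + δ).
λ = (1 − 0.29) × 0.109 = 0.71 × 0.109 = 0.07739
Half-life = ln 2 / λ = 0.6931 / 0.07739 ≈ 8.96 years

half-life ≈ 9.0 years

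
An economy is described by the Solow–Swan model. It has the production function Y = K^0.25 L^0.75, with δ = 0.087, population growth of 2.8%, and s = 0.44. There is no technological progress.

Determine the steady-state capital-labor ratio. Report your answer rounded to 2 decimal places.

k* = 5.98

In steady state, investment equals break-even investment: s·k^α = (n + δ)·k.
Rearranging, k^(1−α) = s / (n + δ).
k^0.75 = 0.44 / (0.028 + 0.087) = 0.44 / 0.115 = 3.8261
k* = 3.8261^(1/0.75) ≈ 5.9842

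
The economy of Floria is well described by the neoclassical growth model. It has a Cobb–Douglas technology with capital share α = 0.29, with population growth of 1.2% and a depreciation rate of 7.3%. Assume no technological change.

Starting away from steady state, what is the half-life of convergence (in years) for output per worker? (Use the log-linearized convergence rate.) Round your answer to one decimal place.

Near the steady state the convergence rate is λ = (1 − α)(n + δ).
λ = (1 − 0.29) × 0.085 = 0.71 × 0.085 = 0.06035
Half-life = ln 2 / λ = 0.6931 / 0.06035 ≈ 11.48 years

t_½ ≈ 11.5 years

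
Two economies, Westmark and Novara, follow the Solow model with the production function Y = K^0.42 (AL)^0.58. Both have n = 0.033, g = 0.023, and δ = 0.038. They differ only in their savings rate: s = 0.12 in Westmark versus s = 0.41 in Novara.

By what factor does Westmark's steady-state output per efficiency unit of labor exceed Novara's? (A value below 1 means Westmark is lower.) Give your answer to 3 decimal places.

ratio ≈ 0.411

Steady-state y* = [s/(n + g + δ)]^(α/(1−α)), so the ratio is [ (s_W/(n + g + δ)_W) / (s_N/(n + g + δ)_N) ]^0.7241.
s_W/(n + g + δ)_W = 0.12/0.094 = 1.2766; s_N/(n + g + δ)_N = 0.41/0.094 = 4.3617.
Ratio = (1.2766/4.3617)^0.7241 = 0.2927^0.7241 ≈ 0.4108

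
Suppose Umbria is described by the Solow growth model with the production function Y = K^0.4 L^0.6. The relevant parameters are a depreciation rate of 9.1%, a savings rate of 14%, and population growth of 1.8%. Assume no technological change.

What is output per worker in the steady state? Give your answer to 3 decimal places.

At the steady state, Δk = 0, so s·k^α = (n + δ)·k.
Dividing both sides by k: k^(1−α) = s / (n + δ).
k^0.6 = 0.14 / (0.018 + 0.091) = 0.14 / 0.109 = 1.2844
k* = 1.2844^(1/0.6) ≈ 1.5176
y* = (k*)^α = 1.5176^0.4 ≈ 1.1816

y* ≈ 1.182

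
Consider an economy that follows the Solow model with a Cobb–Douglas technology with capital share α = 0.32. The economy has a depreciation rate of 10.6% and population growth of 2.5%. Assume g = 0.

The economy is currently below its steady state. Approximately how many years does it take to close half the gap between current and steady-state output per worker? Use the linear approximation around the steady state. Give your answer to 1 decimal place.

half-life ≈ 7.8 years

Near the steady state the convergence rate is λ = (1 − α)(n + δ).
λ = (1 − 0.32) × 0.131 = 0.68 × 0.131 = 0.08908
Half-life = ln 2 / λ = 0.6931 / 0.08908 ≈ 7.78 years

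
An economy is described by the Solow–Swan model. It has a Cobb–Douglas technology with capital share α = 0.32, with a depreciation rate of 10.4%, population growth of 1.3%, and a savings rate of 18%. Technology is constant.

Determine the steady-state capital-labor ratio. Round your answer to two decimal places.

k* ≈ 1.88

At the steady state, Δk = 0, so s·k^α = (n + δ)·k.
Rearranging, k^(1−α) = s / (n + δ).
k^0.68 = 0.18 / (0.013 + 0.104) = 0.18 / 0.117 = 1.5385
k* = 1.5385^(1/0.68) ≈ 1.8843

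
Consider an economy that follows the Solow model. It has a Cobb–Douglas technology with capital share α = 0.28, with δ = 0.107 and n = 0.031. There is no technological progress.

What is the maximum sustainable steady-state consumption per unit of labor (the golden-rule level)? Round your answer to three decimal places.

c_gold ≈ 0.948

At the golden rule, f'(k) = n + δ, so α·k^(α−1) = n + δ and k_gold = (α/(n + δ))^(1/(1−α)).
k_gold = (0.28/0.138)^(1/0.72) = 2.0290^1.3889 ≈ 2.6717
c_gold = f(k_gold) − (n + δ)·k_gold = 1.3167 − 0.138×2.6717 ≈ 0.9480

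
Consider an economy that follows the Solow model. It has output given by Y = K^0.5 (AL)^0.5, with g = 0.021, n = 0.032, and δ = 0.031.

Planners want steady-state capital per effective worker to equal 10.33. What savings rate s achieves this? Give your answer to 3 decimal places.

At the steady state, Δk = 0, so s·k^α = (n + g + δ)·k.
So s / (n + g + δ) = (k*)^(1−α) = 10.33^0.5 = 3.2140.
Therefore s = 3.2140 × (n + g + δ) = 3.2140 × 0.084 = 0.2700.

s ≈ 0.270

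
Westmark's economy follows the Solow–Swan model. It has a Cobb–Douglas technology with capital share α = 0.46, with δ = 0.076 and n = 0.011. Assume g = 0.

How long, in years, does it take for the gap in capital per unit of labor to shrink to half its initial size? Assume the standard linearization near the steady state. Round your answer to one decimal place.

about 14.8 years

Near the steady state the convergence rate is λ = (1 − α)(n + δ).
λ = (1 − 0.46) × 0.087 = 0.54 × 0.087 = 0.04698
Half-life = ln 2 / λ = 0.6931 / 0.04698 ≈ 14.75 years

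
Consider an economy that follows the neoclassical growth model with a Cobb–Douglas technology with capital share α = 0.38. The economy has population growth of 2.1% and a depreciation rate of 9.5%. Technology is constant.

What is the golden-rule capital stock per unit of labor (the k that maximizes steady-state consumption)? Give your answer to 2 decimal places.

The golden rule sets f'(k) = n + δ, i.e. α·k^(α−1) = n + δ.
So k^(1−α) = α / (n + δ) = 0.38 / 0.116 = 3.2759.
k_gold = 3.2759^(1/0.62) ≈ 6.7792

k_gold ≈ 6.78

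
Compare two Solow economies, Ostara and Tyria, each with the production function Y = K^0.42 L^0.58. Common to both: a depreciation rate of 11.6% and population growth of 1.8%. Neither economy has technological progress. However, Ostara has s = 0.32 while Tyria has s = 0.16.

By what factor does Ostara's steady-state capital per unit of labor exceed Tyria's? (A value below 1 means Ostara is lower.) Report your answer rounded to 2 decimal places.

k*_O / k*_T ≈ 3.30

Steady-state k* = [s/(n + δ)]^(1/(1−α)), so the ratio is [ (s_O/(n + δ)_O) / (s_T/(n + δ)_T) ]^1.7241.
s_O/(n + δ)_O = 0.32/0.134 = 2.3881; s_T/(n + δ)_T = 0.16/0.134 = 1.1940.
Ratio = (2.3881/1.1940)^1.7241 = 2.0001^1.7241 ≈ 3.3040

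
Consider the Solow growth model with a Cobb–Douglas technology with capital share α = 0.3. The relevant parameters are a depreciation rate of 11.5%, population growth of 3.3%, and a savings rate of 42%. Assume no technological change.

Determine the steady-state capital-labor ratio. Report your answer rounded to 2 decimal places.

In steady state, investment equals break-even investment: s·k^α = (n + δ)·k.
Rearranging, k^(1−α) = s / (n + δ).
k^0.7 = 0.42 / (0.033 + 0.115) = 0.42 / 0.148 = 2.8378
k* = 2.8378^(1/0.7) ≈ 4.4373

k* ≈ 4.44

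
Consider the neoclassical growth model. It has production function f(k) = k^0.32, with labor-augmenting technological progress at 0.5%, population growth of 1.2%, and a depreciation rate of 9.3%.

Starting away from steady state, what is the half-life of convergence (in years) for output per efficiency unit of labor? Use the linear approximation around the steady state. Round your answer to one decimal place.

half-life ≈ 9.3 years

Near the steady state the convergence rate is λ = (1 − α)(n + g + δ).
λ = (1 − 0.32) × 0.110 = 0.68 × 0.110 = 0.0748
Half-life = ln 2 / λ = 0.6931 / 0.0748 ≈ 9.27 years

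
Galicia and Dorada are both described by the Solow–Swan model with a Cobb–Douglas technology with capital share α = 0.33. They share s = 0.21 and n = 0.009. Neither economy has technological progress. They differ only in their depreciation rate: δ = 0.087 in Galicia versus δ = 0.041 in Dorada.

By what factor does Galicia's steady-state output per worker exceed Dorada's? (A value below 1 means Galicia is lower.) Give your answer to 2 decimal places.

y*_G / y*_D ≈ 0.73

Steady-state y* = [s/(n + δ)]^(α/(1−α)), so the ratio is [ (s_G/(n + δ)_G) / (s_D/(n + δ)_D) ]^0.4925.
s_G/(n + δ)_G = 0.21/0.096 = 2.1875; s_D/(n + δ)_D = 0.21/0.050 = 4.2000.
Ratio = (2.1875/4.2000)^0.4925 = 0.5208^0.4925 ≈ 0.7252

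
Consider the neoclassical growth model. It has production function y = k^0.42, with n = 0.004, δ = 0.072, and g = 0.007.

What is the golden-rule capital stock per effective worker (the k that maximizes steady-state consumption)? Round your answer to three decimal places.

The golden rule sets f'(k) = n + g + δ, i.e. α·k^(α−1) = n + g + δ.
So k^(1−α) = α / (n + g + δ) = 0.42 / 0.083 = 5.0602.
k_gold = 5.0602^(1/0.58) ≈ 16.3713

k_gold ≈ 16.371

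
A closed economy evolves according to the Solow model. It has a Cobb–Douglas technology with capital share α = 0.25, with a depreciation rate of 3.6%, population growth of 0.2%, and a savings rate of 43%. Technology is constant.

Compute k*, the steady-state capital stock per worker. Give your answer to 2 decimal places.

k* ≈ 25.40

Steady state requires s·f(k) = (n + δ)·k, i.e. s·k^α = (n + δ)·k.
Rearranging, k^(1−α) = s / (n + δ).
k^0.75 = 0.43 / (0.002 + 0.036) = 0.43 / 0.038 = 11.3158
k* = 11.3158^(1/0.75) ≈ 25.4047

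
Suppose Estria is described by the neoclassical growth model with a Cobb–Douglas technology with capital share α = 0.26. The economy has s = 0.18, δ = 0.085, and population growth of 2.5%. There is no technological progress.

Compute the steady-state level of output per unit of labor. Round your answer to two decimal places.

y* = 1.19

In steady state, investment equals break-even investment: s·k^α = (n + δ)·k.
Dividing both sides by k: k^(1−α) = s / (n + δ).
k^0.74 = 0.18 / (0.025 + 0.085) = 0.18 / 0.110 = 1.6364
k* = 1.6364^(1/0.74) ≈ 1.9455
y* = (k*)^α = 1.9455^0.26 ≈ 1.1889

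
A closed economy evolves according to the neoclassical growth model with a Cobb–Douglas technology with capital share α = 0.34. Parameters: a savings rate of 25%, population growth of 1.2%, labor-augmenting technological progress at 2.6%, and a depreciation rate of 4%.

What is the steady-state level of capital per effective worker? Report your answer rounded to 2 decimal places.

k* ≈ 5.84

In steady state, investment equals break-even investment: s·k^α = (n + g + δ)·k.
Dividing both sides by k: k^(1−α) = s / (n + g + δ).
k^0.66 = 0.25 / (0.012 + 0.026 + 0.040) = 0.25 / 0.078 = 3.2051
k* = 3.2051^(1/0.66) ≈ 5.8402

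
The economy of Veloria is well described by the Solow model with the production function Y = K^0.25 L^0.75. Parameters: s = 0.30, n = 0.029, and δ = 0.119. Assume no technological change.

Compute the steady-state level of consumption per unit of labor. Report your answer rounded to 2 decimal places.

In steady state, investment equals break-even investment: s·k^α = (n + δ)·k.
Dividing both sides by k: k^(1−α) = s / (n + δ).
k^0.75 = 0.30 / (0.029 + 0.119) = 0.30 / 0.148 = 2.0270
k* = 2.0270^(1/0.75) ≈ 2.5653
y* = (k*)^α = 2.5653^0.25 ≈ 1.2656
c* = (1 − s)·y* = (1 − 0.30) × 1.2656 ≈ 0.8859

c* = 0.89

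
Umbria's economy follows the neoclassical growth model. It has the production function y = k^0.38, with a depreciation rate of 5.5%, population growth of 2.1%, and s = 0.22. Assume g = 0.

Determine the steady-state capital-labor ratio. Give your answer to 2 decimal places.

k* = 5.55

At the steady state, Δk = 0, so s·k^α = (n + δ)·k.
Dividing both sides by k: k^(1−α) = s / (n + δ).
k^0.62 = 0.22 / (0.021 + 0.055) = 0.22 / 0.076 = 2.8947
k* = 2.8947^(1/0.62) ≈ 5.5529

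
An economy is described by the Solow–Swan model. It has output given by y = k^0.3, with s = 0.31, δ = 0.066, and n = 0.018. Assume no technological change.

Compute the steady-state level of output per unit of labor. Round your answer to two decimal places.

At the steady state, Δk = 0, so s·k^α = (n + δ)·k.
Dividing both sides by k: k^(1−α) = s / (n + δ).
k^0.7 = 0.31 / (0.018 + 0.066) = 0.31 / 0.084 = 3.6905
k* = 3.6905^(1/0.7) ≈ 6.4584
y* = (k*)^α = 6.4584^0.3 ≈ 1.7500

y* = 1.75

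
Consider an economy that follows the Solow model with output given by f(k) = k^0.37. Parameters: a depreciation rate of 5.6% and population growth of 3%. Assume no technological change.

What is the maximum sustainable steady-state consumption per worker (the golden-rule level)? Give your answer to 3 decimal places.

c_gold ≈ 1.484

At the golden rule, f'(k) = n + δ, so α·k^(α−1) = n + δ and k_gold = (α/(n + δ))^(1/(1−α)).
k_gold = (0.37/0.086)^(1/0.63) = 4.3023^1.5873 ≈ 10.1362
c_gold = f(k_gold) − (n + δ)·k_gold = 2.3560 − 0.086×10.1362 ≈ 1.4843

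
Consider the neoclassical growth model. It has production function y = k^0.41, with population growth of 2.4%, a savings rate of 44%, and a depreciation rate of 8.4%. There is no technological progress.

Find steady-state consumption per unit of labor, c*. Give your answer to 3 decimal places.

c* ≈ 1.486

In steady state, investment equals break-even investment: s·k^α = (n + δ)·k.
Dividing both sides by k: k^(1−α) = s / (n + δ).
k^0.59 = 0.44 / (0.024 + 0.084) = 0.44 / 0.108 = 4.0741
k* = 4.0741^(1/0.59) ≈ 10.8131
y* = (k*)^α = 10.8131^0.41 ≈ 2.6541
c* = (1 − s)·y* = (1 − 0.44) × 2.6541 ≈ 1.4863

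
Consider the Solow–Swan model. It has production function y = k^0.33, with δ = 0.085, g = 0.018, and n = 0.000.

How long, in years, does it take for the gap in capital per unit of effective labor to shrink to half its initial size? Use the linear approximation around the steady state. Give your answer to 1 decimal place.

Near the steady state the convergence rate is λ = (1 − α)(n + g + δ).
λ = (1 − 0.33) × 0.103 = 0.67 × 0.103 = 0.06901
Half-life = ln 2 / λ = 0.6931 / 0.06901 ≈ 10.04 years

half-life ≈ 10.0 years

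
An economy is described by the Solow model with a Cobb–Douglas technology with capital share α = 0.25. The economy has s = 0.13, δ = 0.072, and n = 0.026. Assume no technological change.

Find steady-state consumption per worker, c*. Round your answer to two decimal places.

At the steady state, Δk = 0, so s·k^α = (n + δ)·k.
Dividing both sides by k: k^(1−α) = s / (n + δ).
k^0.75 = 0.13 / (0.026 + 0.072) = 0.13 / 0.098 = 1.3265
k* = 1.3265^(1/0.75) ≈ 1.4575
y* = (k*)^α = 1.4575^0.25 ≈ 1.0988
c* = (1 − s)·y* = (1 − 0.13) × 1.0988 ≈ 0.9560

c* ≈ 0.96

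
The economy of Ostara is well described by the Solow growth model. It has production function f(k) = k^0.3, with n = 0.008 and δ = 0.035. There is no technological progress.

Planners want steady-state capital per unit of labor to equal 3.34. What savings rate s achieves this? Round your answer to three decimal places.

s ≈ 0.100

In steady state, investment equals break-even investment: s·k^α = (n + δ)·k.
So s / (n + δ) = (k*)^(1−α) = 3.34^0.7 = 2.3261.
Therefore s = 2.3261 × (n + δ) = 2.3261 × 0.043 = 0.1000.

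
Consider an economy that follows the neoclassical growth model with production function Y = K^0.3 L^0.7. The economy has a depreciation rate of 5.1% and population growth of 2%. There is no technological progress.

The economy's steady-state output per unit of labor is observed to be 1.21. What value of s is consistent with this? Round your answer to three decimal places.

Steady state requires s·f(k) = (n + δ)·k, i.e. s·k^α = (n + δ)·k.
Since y* = [s/(n + δ)]^(α/(1−α)), we have s/(n + δ) = (y*)^((1−α)/α) = 1.21^2.3333 = 1.5601.
Therefore s = 1.5601 × (n + δ) = 1.5601 × 0.071 = 0.1108.

s ≈ 0.111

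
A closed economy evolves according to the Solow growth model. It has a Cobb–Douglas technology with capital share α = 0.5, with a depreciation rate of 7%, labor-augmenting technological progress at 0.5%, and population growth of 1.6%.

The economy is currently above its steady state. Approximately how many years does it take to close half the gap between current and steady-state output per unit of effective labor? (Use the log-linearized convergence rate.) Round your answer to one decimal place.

about 15.2 years

Near the steady state the convergence rate is λ = (1 − α)(n + g + δ).
λ = (1 − 0.5) × 0.091 = 0.5 × 0.091 = 0.0455
Half-life = ln 2 / λ = 0.6931 / 0.0455 ≈ 15.23 years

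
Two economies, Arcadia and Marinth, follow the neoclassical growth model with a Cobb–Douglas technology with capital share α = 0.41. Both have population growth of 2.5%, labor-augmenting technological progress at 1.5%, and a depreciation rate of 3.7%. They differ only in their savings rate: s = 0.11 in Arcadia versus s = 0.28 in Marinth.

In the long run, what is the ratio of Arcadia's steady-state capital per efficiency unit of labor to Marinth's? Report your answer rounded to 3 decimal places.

ratio ≈ 0.205

Steady-state k* = [s/(n + g + δ)]^(1/(1−α)), so the ratio is [ (s_A/(n + g + δ)_A) / (s_M/(n + g + δ)_M) ]^1.6949.
s_A/(n + g + δ)_A = 0.11/0.077 = 1.4286; s_M/(n + g + δ)_M = 0.28/0.077 = 3.6364.
Ratio = (1.4286/3.6364)^1.6949 = 0.3929^1.6949 ≈ 0.2053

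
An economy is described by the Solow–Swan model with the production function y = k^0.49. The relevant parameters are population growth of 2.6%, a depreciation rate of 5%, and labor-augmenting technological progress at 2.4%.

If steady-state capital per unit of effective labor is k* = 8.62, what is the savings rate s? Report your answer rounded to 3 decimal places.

s ≈ 0.300

In steady state, investment equals break-even investment: s·k^α = (n + g + δ)·k.
So s / (n + g + δ) = (k*)^(1−α) = 8.62^0.51 = 2.9999.
Therefore s = 2.9999 × (n + g + δ) = 2.9999 × 0.100 = 0.3000.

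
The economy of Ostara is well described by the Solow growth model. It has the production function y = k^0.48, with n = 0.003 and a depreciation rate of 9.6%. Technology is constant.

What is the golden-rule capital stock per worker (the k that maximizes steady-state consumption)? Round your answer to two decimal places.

The golden rule sets f'(k) = n + δ, i.e. α·k^(α−1) = n + δ.
So k^(1−α) = α / (n + δ) = 0.48 / 0.099 = 4.8485.
k_gold = 4.8485^(1/0.52) ≈ 20.8198

k_gold ≈ 20.82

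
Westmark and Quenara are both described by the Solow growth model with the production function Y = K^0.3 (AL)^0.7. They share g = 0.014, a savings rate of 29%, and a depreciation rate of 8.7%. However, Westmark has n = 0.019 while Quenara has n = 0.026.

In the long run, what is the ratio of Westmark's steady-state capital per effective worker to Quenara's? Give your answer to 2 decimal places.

Steady-state k* = [s/(n + g + δ)]^(1/(1−α)), so the ratio is [ (s_W/(n + g + δ)_W) / (s_Q/(n + g + δ)_Q) ]^1.4286.
s_W/(n + g + δ)_W = 0.29/0.120 = 2.4167; s_Q/(n + g + δ)_Q = 0.29/0.127 = 2.2835.
Ratio = (2.4167/2.2835)^1.4286 = 1.0583^1.4286 ≈ 1.0843

k*_W / k*_Q ≈ 1.08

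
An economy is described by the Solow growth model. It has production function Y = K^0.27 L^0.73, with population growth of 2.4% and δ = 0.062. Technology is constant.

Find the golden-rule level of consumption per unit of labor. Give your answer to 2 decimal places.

At the golden rule, f'(k) = n + δ, so α·k^(α−1) = n + δ and k_gold = (α/(n + δ))^(1/(1−α)).
k_gold = (0.27/0.086)^(1/0.73) = 3.1395^1.3699 ≈ 4.7935
c_gold = f(k_gold) − (n + δ)·k_gold = 1.5268 − 0.086×4.7935 ≈ 1.1146

c_gold ≈ 1.11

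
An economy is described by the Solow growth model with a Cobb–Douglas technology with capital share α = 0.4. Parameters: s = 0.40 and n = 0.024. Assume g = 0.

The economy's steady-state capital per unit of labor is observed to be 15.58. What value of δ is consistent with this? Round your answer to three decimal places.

At the steady state, Δk = 0, so s·k^α = (n + δ)·k.
So s / (n + δ) = (k*)^(1−α) = 15.58^0.6 = 5.1945.
Therefore n + δ = s / 5.1945 = 0.40 / 5.1945 = 0.0770, so δ = 0.0770 − 0.024 = 0.0530.

δ ≈ 0.053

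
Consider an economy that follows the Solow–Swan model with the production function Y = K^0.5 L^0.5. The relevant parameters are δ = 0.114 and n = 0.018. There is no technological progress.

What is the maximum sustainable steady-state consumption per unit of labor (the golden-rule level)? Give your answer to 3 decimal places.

At the golden rule, f'(k) = n + δ, so α·k^(α−1) = n + δ and k_gold = (α/(n + δ))^(1/(1−α)).
k_gold = (0.5/0.132)^(1/0.5) = 3.7879^2 ≈ 14.3482
c_gold = f(k_gold) − (n + δ)·k_gold = 3.7879 − 0.132×14.3482 ≈ 1.8939

c_gold ≈ 1.894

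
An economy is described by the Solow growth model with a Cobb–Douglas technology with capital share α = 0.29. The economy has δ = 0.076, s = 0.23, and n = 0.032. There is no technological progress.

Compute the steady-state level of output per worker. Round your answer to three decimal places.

y* ≈ 1.362

Steady state requires s·f(k) = (n + δ)·k, i.e. s·k^α = (n + δ)·k.
Rearranging, k^(1−α) = s / (n + δ).
k^0.71 = 0.23 / (0.032 + 0.076) = 0.23 / 0.108 = 2.1296
k* = 2.1296^(1/0.71) ≈ 2.9000
y* = (k*)^α = 2.9000^0.29 ≈ 1.3617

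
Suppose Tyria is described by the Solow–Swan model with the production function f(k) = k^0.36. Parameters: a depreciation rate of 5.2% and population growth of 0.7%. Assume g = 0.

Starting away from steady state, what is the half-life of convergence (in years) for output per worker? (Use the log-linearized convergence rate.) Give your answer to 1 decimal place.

Near the steady state the convergence rate is λ = (1 − α)(n + δ).
λ = (1 − 0.36) × 0.059 = 0.64 × 0.059 = 0.03776
Half-life = ln 2 / λ = 0.6931 / 0.03776 ≈ 18.36 years

t_½ ≈ 18.4 years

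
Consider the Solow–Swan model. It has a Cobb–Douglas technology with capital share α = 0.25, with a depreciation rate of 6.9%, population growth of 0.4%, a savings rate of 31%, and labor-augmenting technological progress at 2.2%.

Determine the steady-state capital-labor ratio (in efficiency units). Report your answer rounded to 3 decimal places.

At the steady state, Δk = 0, so s·k^α = (n + g + δ)·k.
Rearranging, k^(1−α) = s / (n + g + δ).
k^0.75 = 0.31 / (0.004 + 0.022 + 0.069) = 0.31 / 0.095 = 3.2632
k* = 3.2632^(1/0.75) ≈ 4.8401

k* ≈ 4.840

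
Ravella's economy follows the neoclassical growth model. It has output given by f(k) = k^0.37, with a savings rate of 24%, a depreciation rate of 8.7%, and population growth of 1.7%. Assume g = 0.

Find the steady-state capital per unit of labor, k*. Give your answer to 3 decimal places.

k* = 3.771

Steady state requires s·f(k) = (n + δ)·k, i.e. s·k^α = (n + δ)·k.
Dividing both sides by k: k^(1−α) = s / (n + δ).
k^0.63 = 0.24 / (0.017 + 0.087) = 0.24 / 0.104 = 2.3077
k* = 2.3077^(1/0.63) ≈ 3.7712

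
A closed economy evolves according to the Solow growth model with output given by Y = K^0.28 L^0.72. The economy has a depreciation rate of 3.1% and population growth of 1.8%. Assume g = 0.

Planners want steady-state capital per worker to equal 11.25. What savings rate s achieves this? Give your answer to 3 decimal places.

At the steady state, Δk = 0, so s·k^α = (n + δ)·k.
So s / (n + δ) = (k*)^(1−α) = 11.25^0.72 = 5.7125.
Therefore s = 5.7125 × (n + δ) = 5.7125 × 0.049 = 0.2799.

s ≈ 0.280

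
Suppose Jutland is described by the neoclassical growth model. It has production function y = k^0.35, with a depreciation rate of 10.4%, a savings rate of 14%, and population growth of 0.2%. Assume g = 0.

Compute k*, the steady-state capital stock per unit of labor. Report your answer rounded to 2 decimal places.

k* ≈ 1.53

In steady state, investment equals break-even investment: s·k^α = (n + δ)·k.
Dividing both sides by k: k^(1−α) = s / (n + δ).
k^0.65 = 0.14 / (0.002 + 0.104) = 0.14 / 0.106 = 1.3208
k* = 1.3208^(1/0.65) ≈ 1.5343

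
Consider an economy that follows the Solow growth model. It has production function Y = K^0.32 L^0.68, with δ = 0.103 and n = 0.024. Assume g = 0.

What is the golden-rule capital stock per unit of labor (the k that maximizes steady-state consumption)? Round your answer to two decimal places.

The golden rule sets f'(k) = n + δ, i.e. α·k^(α−1) = n + δ.
So k^(1−α) = α / (n + δ) = 0.32 / 0.127 = 2.5197.
k_gold = 2.5197^(1/0.68) ≈ 3.8924

k_gold ≈ 3.89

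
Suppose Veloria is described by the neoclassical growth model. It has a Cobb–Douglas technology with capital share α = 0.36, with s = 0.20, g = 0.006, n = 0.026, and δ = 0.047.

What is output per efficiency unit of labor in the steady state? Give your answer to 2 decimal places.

y* ≈ 1.69

Steady state requires s·f(k) = (n + g + δ)·k, i.e. s·k^α = (n + g + δ)·k.
Rearranging, k^(1−α) = s / (n + g + δ).
k^0.64 = 0.20 / (0.026 + 0.006 + 0.047) = 0.20 / 0.079 = 2.5316
k* = 2.5316^(1/0.64) ≈ 4.2688
y* = (k*)^α = 4.2688^0.36 ≈ 1.6862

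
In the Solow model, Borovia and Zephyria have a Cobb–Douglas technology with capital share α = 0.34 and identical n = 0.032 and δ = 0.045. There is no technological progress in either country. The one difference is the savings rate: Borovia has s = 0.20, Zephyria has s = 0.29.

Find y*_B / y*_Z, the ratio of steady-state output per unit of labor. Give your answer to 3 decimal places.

ratio ≈ 0.826

Steady-state y* = [s/(n + δ)]^(α/(1−α)), so the ratio is [ (s_B/(n + δ)_B) / (s_Z/(n + δ)_Z) ]^0.5152.
s_B/(n + δ)_B = 0.20/0.077 = 2.5974; s_Z/(n + δ)_Z = 0.29/0.077 = 3.7662.
Ratio = (2.5974/3.7662)^0.5152 = 0.6897^0.5152 ≈ 0.8258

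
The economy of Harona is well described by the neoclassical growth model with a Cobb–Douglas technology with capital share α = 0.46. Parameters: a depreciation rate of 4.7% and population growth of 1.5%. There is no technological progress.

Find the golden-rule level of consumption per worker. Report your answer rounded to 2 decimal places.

At the golden rule, f'(k) = n + δ, so α·k^(α−1) = n + δ and k_gold = (α/(n + δ))^(1/(1−α)).
k_gold = (0.46/0.062)^(1/0.54) = 7.4194^1.8519 ≈ 40.9106
c_gold = f(k_gold) − (n + δ)·k_gold = 5.5137 − 0.062×40.9106 ≈ 2.9772

c_gold ≈ 2.98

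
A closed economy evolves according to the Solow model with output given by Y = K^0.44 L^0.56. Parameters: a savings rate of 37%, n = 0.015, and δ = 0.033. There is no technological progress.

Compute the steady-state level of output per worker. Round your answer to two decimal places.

y* = 4.98

At the steady state, Δk = 0, so s·k^α = (n + δ)·k.
Dividing both sides by k: k^(1−α) = s / (n + δ).
k^0.56 = 0.37 / (0.015 + 0.033) = 0.37 / 0.048 = 7.7083
k* = 7.7083^(1/0.56) ≈ 38.3579
y* = (k*)^α = 38.3579^0.44 ≈ 4.9762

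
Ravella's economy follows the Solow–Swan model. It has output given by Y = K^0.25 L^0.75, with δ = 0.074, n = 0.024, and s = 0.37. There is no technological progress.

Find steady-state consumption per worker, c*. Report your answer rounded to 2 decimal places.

At the steady state, Δk = 0, so s·k^α = (n + δ)·k.
Dividing both sides by k: k^(1−α) = s / (n + δ).
k^0.75 = 0.37 / (0.024 + 0.074) = 0.37 / 0.098 = 3.7755
k* = 3.7755^(1/0.75) ≈ 5.8789
y* = (k*)^α = 5.8789^0.25 ≈ 1.5571
c* = (1 − s)·y* = (1 − 0.37) × 1.5571 ≈ 0.9810

c* = 0.98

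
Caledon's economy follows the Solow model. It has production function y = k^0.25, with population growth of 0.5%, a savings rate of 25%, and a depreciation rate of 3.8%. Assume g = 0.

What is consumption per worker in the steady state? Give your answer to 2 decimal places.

Steady state requires s·f(k) = (n + δ)·k, i.e. s·k^α = (n + δ)·k.
Rearranging, k^(1−α) = s / (n + δ).
k^0.75 = 0.25 / (0.005 + 0.038) = 0.25 / 0.043 = 5.8140
k* = 5.8140^(1/0.75) ≈ 10.4544
y* = (k*)^α = 10.4544^0.25 ≈ 1.7981
c* = (1 − s)·y* = (1 − 0.25) × 1.7981 ≈ 1.3486

c* = 1.35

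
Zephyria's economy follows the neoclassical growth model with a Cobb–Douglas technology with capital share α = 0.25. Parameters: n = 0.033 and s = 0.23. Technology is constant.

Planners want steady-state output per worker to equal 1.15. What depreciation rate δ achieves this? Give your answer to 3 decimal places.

Steady state requires s·f(k) = (n + δ)·k, i.e. s·k^α = (n + δ)·k.
Since y* = [s/(n + δ)]^(α/(1−α)), we have s/(n + δ) = (y*)^((1−α)/α) = 1.15^3 = 1.5209.
Therefore n + δ = s / 1.5209 = 0.23 / 1.5209 = 0.1512, so δ = 0.1512 − 0.033 = 0.1182.

δ ≈ 0.118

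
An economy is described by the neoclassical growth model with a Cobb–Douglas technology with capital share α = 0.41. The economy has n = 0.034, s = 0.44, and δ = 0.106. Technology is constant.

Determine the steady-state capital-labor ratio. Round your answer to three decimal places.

Steady state requires s·f(k) = (n + δ)·k, i.e. s·k^α = (n + δ)·k.
Dividing both sides by k: k^(1−α) = s / (n + δ).
k^0.59 = 0.44 / (0.034 + 0.106) = 0.44 / 0.140 = 3.1429
k* = 3.1429^(1/0.59) ≈ 6.9652

k* ≈ 6.965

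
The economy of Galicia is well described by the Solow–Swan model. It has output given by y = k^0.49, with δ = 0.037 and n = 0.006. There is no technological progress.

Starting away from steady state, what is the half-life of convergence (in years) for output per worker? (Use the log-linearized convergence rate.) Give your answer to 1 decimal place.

t_½ ≈ 31.6 years

Near the steady state the convergence rate is λ = (1 − α)(n + δ).
λ = (1 − 0.49) × 0.043 = 0.51 × 0.043 = 0.02193
Half-life = ln 2 / λ = 0.6931 / 0.02193 ≈ 31.61 years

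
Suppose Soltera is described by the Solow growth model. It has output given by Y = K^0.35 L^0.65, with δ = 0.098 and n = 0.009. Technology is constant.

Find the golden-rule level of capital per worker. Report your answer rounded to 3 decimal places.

k_gold ≈ 6.192

The golden rule sets f'(k) = n + δ, i.e. α·k^(α−1) = n + δ.
So k^(1−α) = α / (n + δ) = 0.35 / 0.107 = 3.2710.
k_gold = 3.2710^(1/0.65) ≈ 6.1918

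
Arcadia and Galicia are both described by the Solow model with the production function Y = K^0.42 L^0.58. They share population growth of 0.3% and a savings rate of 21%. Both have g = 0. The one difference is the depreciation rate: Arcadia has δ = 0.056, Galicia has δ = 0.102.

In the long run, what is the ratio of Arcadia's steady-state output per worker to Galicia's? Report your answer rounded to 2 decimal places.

Steady-state y* = [s/(n + δ)]^(α/(1−α)), so the ratio is [ (s_A/(n + δ)_A) / (s_G/(n + δ)_G) ]^0.7241.
s_A/(n + δ)_A = 0.21/0.059 = 3.5593; s_G/(n + δ)_G = 0.21/0.105 = 2.0000.
Ratio = (3.5593/2.0000)^0.7241 = 1.7797^0.7241 ≈ 1.5180

y*_A / y*_G ≈ 1.52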